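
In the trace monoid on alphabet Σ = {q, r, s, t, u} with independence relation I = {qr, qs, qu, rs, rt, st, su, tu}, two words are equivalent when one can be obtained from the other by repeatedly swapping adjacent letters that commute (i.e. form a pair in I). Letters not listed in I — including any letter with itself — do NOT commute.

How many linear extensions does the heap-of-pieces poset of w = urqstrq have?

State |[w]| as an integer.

140

piece 0:u — minimal
piece 1:r rests on {0:u}
piece 2:q — minimal
piece 3:s — minimal
piece 4:t rests on {2:q}
piece 5:r rests on {1:r}
piece 6:q rests on {4:t}
minimal pieces: {0:u, 2:q, 3:s}
ways to finish when only these pieces remain (= sum over removing one remaining piece with nothing left below it):
  1 left: {3}→1  {5}→1  {6}→1
  2 left: {1,5}→1  {3,5}→2  {3,6}→2  {4,6}→1  {5,6}→2
  3 left: {0,1,5}→1  {1,3,5}→3  {1,5,6}→3  {2,4,6}→1  {3,4,6}→3  {3,5,6}→6  {4,5,6}→3
  4 left: {0,1,3,5}→4  {0,1,5,6}→4  {1,3,5,6}→12  {1,4,5,6}→6  {2,3,4,6}→4  {2,4,5,6}→4  {3,4,5,6}→12
  5 left: {0,1,3,5,6}→20  {0,1,4,5,6}→10  {1,2,4,5,6}→10  {1,3,4,5,6}→30  {2,3,4,5,6}→20
  placing 0:u first → 60 extensions
  placing 2:q first → 60 extensions
  placing 3:s first → 20 extensions
total linear extensions = 140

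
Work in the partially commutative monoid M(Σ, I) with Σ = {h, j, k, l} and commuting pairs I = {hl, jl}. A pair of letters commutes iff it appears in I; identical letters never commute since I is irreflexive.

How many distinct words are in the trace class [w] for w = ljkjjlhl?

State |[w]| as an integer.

#0=l has no predecessor
#1=j has no predecessor
#2=k depends on [0:l, 1:j]
#3=j depends on [2:k]
#4=j depends on [3:j]
#5=l depends on [2:k]
#6=h depends on [4:j]
#7=l depends on [5:l]
sources: [0:l, 1:j]
N(rest) = Σ N(rest − s) over sources s of rest; N(one piece) = 1:
  size 1 → [6]=1  [7]=1
  size 2 → [4,6]=1  [5,7]=1  [6,7]=2
  size 3 → [3,4,6]=1  [4,6,7]=3  [5,6,7]=3
  size 4 → [3,4,6,7]=4  [4,5,6,7]=6
  size 5 → [3,4,5,6,7]=10
  size 6 → [2,3,4,5,6,7]=10
  first=0(l) contributes 10
  first=1(j) contributes 10
|[w]| = 20

20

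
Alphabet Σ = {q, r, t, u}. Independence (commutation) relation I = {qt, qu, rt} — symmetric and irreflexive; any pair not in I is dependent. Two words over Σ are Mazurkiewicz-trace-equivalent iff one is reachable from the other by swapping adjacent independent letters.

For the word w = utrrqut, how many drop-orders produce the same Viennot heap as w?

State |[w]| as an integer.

#0=u has no predecessor
#1=t depends on [0:u]
#2=r depends on [0:u]
#3=r depends on [2:r]
#4=q depends on [3:r]
#5=u depends on [1:t, 3:r]
#6=t depends on [5:u]
sources: [0:u]
N(rest) = Σ N(rest − s) over sources s of rest; N(one piece) = 1:
  size 1 → [4]=1  [6]=1
  size 2 → [4,6]=2  [5,6]=1
  size 3 → [1,5,6]=1  [4,5,6]=3
  size 4 → [1,4,5,6]=4  [3,4,5,6]=3
  size 5 → [1,3,4,5,6]=7  [2,3,4,5,6]=3
  first=0(u) contributes 10

10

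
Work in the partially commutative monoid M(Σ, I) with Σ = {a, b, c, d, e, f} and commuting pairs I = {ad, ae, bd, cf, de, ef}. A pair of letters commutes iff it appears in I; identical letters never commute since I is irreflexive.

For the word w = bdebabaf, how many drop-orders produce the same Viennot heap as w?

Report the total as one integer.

#0=b has no predecessor
#1=d has no predecessor
#2=e depends on [0:b]
#3=b depends on [2:e]
#4=a depends on [3:b]
#5=b depends on [4:a]
#6=a depends on [5:b]
#7=f depends on [1:d, 6:a]
sources: [0:b, 1:d]
N(rest) = Σ N(rest − s) over sources s of rest; N(one piece) = 1:
  size 1 → [7]=1
  size 2 → [1,7]=1  [6,7]=1
  size 3 → [1,6,7]=2  [5,6,7]=1
  size 4 → [1,5,6,7]=3  [4,5,6,7]=1
  size 5 → [1,4,5,6,7]=4  [3,4,5,6,7]=1
  size 6 → [1,3,4,5,6,7]=5  [2,3,4,5,6,7]=1
  first=0(b) contributes 6
  first=1(d) contributes 1
|[w]| = 7

7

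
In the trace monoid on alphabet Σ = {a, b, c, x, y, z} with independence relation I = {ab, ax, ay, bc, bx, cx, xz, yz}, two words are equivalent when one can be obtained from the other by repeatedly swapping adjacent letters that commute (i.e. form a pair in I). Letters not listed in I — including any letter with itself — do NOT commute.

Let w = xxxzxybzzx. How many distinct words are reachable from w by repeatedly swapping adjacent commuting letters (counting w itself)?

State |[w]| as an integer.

25

drop 0:x onto floor
drop 1:x onto {0:x}
drop 2:x onto {1:x}
drop 3:z onto floor
drop 4:x onto {2:x}
drop 5:y onto {4:x}
drop 6:b onto {3:z, 5:y}
drop 7:z onto {6:b}
drop 8:z onto {7:z}
drop 9:x onto {5:y}
ground layer = {0:x, 3:z}
drop-orders for the pieces not yet dropped (sum over which currently-grounded one goes next):
  1 to go: {8} 1  {9} 1
  2 to go: {7,8} 1  {8,9} 2
  3 to go: {6,7,8} 1  {7,8,9} 3
  4 to go: {3,6,7,8} 1  {6,7,8,9} 4
  5 to go: {3,6,7,8,9} 5  {5,6,7,8,9} 4
  6 to go: {3,5,6,7,8,9} 9  {4,5,6,7,8,9} 4
  7 to go: {2,4,5,6,7,8,9} 4  {3,4,5,6,7,8,9} 13
  8 to go: {1,2,4,5,6,7,8,9} 4  {2,3,4,5,6,7,8,9} 17
  if 0:x drops first: 21 orders
  if 3:z drops first: 4 orders
heap linearizations: 25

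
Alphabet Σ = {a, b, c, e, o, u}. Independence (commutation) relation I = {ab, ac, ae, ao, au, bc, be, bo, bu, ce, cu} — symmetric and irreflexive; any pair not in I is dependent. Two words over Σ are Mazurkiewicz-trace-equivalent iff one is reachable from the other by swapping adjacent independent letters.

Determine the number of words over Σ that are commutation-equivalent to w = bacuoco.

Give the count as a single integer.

piece 0:b — minimal
piece 1:a — minimal
piece 2:c — minimal
piece 3:u — minimal
piece 4:o rests on {2:c, 3:u}
piece 5:c rests on {4:o}
piece 6:o rests on {5:c}
minimal pieces: {0:b, 1:a, 2:c, 3:u}
ways to finish when only these pieces remain (= sum over removing one remaining piece with nothing left below it):
  1 left: {0}→1  {1}→1  {6}→1
  2 left: {0,1}→2  {0,6}→2  {1,6}→2  {5,6}→1
  3 left: {0,1,6}→6  {0,5,6}→3  {1,5,6}→3  {4,5,6}→1
  4 left: {0,1,5,6}→12  {0,4,5,6}→4  {1,4,5,6}→4  {2,4,5,6}→1  {3,4,5,6}→1
  5 left: {0,1,4,5,6}→20  {0,2,4,5,6}→5  {0,3,4,5,6}→5  {1,2,4,5,6}→5  {1,3,4,5,6}→5  {2,3,4,5,6}→2
  placing 0:b first → 12 extensions
  placing 1:a first → 12 extensions
  placing 2:c first → 30 extensions
  placing 3:u first → 30 extensions
total linear extensions = 84

84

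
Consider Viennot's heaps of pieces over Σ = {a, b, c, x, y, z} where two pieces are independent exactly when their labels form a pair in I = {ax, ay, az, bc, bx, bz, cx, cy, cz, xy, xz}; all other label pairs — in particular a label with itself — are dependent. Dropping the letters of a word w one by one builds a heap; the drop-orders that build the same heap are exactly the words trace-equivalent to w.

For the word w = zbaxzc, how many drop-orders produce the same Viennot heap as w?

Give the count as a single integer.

drop 0:z onto floor
drop 1:b onto floor
drop 2:a onto {1:b}
drop 3:x onto floor
drop 4:z onto {0:z}
drop 5:c onto {2:a}
ground layer = {0:z, 1:b, 3:x}
drop-orders for the pieces not yet dropped (sum over which currently-grounded one goes next):
  1 to go: {3} 1  {4} 1  {5} 1
  2 to go: {0,4} 1  {2,5} 1  {3,4} 2  {3,5} 2  {4,5} 2
  3 to go: {0,3,4} 3  {0,4,5} 3  {1,2,5} 1  {2,3,5} 3  {2,4,5} 3  {3,4,5} 6
  4 to go: {0,2,4,5} 6  {0,3,4,5} 12  {1,2,3,5} 4  {1,2,4,5} 4  {2,3,4,5} 12
  if 0:z drops first: 20 orders
  if 1:b drops first: 30 orders
  if 3:x drops first: 10 orders
heap linearizations: 60

60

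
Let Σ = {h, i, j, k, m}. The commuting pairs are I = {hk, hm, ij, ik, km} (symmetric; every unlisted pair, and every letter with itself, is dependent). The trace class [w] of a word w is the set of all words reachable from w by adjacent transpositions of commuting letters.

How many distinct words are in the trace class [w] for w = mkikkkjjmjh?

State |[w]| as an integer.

drop 0:m onto floor
drop 1:k onto floor
drop 2:i onto {0:m}
drop 3:k onto {1:k}
drop 4:k onto {3:k}
drop 5:k onto {4:k}
drop 6:j onto {0:m, 5:k}
drop 7:j onto {6:j}
drop 8:m onto {2:i, 7:j}
drop 9:j onto {8:m}
drop 10:h onto {9:j}
ground layer = {0:m, 1:k}
drop-orders for the pieces not yet dropped (sum over which currently-grounded one goes next):
  1 to go: {10} 1
  2 to go: {9,10} 1
  3 to go: {8,9,10} 1
  4 to go: {2,8,9,10} 1  {7,8,9,10} 1
  5 to go: {2,7,8,9,10} 2  {6,7,8,9,10} 1
  6 to go: {2,6,7,8,9,10} 3  {5,6,7,8,9,10} 1
  7 to go: {0,2,6,7,8,9,10} 3  {2,5,6,7,8,9,10} 4  {4,5,6,7,8,9,10} 1
  8 to go: {0,2,5,6,7,8,9,10} 7  {2,4,5,6,7,8,9,10} 5  {3,4,5,6,7,8,9,10} 1
  9 to go: {0,2,4,5,6,7,8,9,10} 12  {1,3,4,5,6,7,8,9,10} 1  {2,3,4,5,6,7,8,9,10} 6
  if 0:m drops first: 7 orders
  if 1:k drops first: 18 orders
heap linearizations: 25

25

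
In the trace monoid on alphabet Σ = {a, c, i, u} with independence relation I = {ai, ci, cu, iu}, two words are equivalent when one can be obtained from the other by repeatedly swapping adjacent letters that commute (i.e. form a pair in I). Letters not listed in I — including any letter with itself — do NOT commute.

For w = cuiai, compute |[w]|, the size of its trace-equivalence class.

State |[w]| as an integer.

drop 0:c onto floor
drop 1:u onto floor
drop 2:i onto floor
drop 3:a onto {0:c, 1:u}
drop 4:i onto {2:i}
ground layer = {0:c, 1:u, 2:i}
drop-orders for the pieces not yet dropped (sum over which currently-grounded one goes next):
  1 to go: {3} 1  {4} 1
  2 to go: {0,3} 1  {1,3} 1  {2,4} 1  {3,4} 2
  3 to go: {0,1,3} 2  {0,3,4} 3  {1,3,4} 3  {2,3,4} 3
  if 0:c drops first: 6 orders
  if 1:u drops first: 6 orders
  if 2:i drops first: 8 orders
heap linearizations: 20

20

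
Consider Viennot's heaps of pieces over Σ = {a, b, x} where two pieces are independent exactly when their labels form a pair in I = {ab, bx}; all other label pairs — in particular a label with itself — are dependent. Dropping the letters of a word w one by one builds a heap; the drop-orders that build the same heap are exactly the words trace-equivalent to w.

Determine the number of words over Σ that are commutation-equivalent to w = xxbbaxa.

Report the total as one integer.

21

drop 0:x onto floor
drop 1:x onto {0:x}
drop 2:b onto floor
drop 3:b onto {2:b}
drop 4:a onto {1:x}
drop 5:x onto {4:a}
drop 6:a onto {5:x}
ground layer = {0:x, 2:b}
drop-orders for the pieces not yet dropped (sum over which currently-grounded one goes next):
  1 to go: {3} 1  {6} 1
  2 to go: {2,3} 1  {3,6} 2  {5,6} 1
  3 to go: {2,3,6} 3  {3,5,6} 3  {4,5,6} 1
  4 to go: {1,4,5,6} 1  {2,3,5,6} 6  {3,4,5,6} 4
  5 to go: {0,1,4,5,6} 1  {1,3,4,5,6} 5  {2,3,4,5,6} 10
  if 0:x drops first: 15 orders
  if 2:b drops first: 6 orders
heap linearizations: 21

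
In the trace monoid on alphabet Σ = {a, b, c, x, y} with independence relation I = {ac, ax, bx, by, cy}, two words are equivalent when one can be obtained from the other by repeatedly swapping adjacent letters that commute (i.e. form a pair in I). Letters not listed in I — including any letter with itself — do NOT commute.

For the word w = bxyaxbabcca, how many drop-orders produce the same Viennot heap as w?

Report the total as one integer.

0(b) covers ∅
1(x) covers ∅
2(y) covers 1:x
3(a) covers 0:b, 2:y
4(x) covers 2:y
5(b) covers 3:a
6(a) covers 5:b
7(b) covers 6:a
8(c) covers 4:x, 7:b
9(c) covers 8:c
10(a) covers 7:b
floor of heap: 0:b, 1:x
completions by unplaced set U, small U first (add the entries for U minus each lowest piece of U):
  |U|=1: {9}:1  {10}:1
  |U|=2: {8,9}:1  {9,10}:2
  |U|=3: {4,8,9}:1  {8,9,10}:3
  |U|=4: {4,8,9,10}:4  {7,8,9,10}:3
  |U|=5: {4,7,8,9,10}:7  {6,7,8,9,10}:3
  |U|=6: {4,6,7,8,9,10}:10  {5,6,7,8,9,10}:3
  |U|=7: {3,5,6,7,8,9,10}:3  {4,5,6,7,8,9,10}:13
  |U|=8: {0,3,5,6,7,8,9,10}:3  {3,4,5,6,7,8,9,10}:16
  |U|=9: {0,3,4,5,6,7,8,9,10}:19  {2,3,4,5,6,7,8,9,10}:16
  start at 0(b): 16
  start at 1(x): 35
sum over floor = 51

51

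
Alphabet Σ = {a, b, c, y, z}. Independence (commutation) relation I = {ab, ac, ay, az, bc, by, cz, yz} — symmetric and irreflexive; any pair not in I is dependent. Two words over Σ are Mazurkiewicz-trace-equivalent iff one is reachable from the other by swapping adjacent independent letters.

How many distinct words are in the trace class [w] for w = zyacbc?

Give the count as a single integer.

0(z) covers ∅
1(y) covers ∅
2(a) covers ∅
3(c) covers 1:y
4(b) covers 0:z
5(c) covers 3:c
floor of heap: 0:z, 1:y, 2:a
completions by unplaced set U, small U first (add the entries for U minus each lowest piece of U):
  |U|=1: {2}:1  {4}:1  {5}:1
  |U|=2: {0,4}:1  {2,4}:2  {2,5}:2  {3,5}:1  {4,5}:2
  |U|=3: {0,2,4}:3  {0,4,5}:3  {1,3,5}:1  {2,3,5}:3  {2,4,5}:6  {3,4,5}:3
  |U|=4: {0,2,4,5}:12  {0,3,4,5}:6  {1,2,3,5}:4  {1,3,4,5}:4  {2,3,4,5}:12
  start at 0(z): 20
  start at 1(y): 30
  start at 2(a): 10
sum over floor = 60

60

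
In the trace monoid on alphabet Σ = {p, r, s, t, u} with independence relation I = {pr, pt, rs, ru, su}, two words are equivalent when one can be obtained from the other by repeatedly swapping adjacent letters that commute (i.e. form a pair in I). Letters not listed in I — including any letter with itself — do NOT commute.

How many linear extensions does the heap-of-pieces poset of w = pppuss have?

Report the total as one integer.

3

#0=p has no predecessor
#1=p depends on [0:p]
#2=p depends on [1:p]
#3=u depends on [2:p]
#4=s depends on [2:p]
#5=s depends on [4:s]
sources: [0:p]
N(rest) = Σ N(rest − s) over sources s of rest; N(one piece) = 1:
  size 1 → [3]=1  [5]=1
  size 2 → [3,5]=2  [4,5]=1
  size 3 → [3,4,5]=3
  size 4 → [2,3,4,5]=3
  first=0(p) contributes 3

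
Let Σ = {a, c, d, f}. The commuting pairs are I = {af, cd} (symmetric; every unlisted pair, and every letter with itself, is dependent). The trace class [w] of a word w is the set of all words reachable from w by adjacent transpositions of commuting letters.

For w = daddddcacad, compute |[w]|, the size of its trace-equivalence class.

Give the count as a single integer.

0(d) covers ∅
1(a) covers 0:d
2(d) covers 1:a
3(d) covers 2:d
4(d) covers 3:d
5(d) covers 4:d
6(c) covers 1:a
7(a) covers 5:d, 6:c
8(c) covers 7:a
9(a) covers 8:c
10(d) covers 9:a
floor of heap: 0:d
completions by unplaced set U, small U first (add the entries for U minus each lowest piece of U):
  |U|=1: {10}:1
  |U|=2: {9,10}:1
  |U|=3: {8,9,10}:1
  |U|=4: {7,8,9,10}:1
  |U|=5: {5,7,8,9,10}:1  {6,7,8,9,10}:1
  |U|=6: {4,5,7,8,9,10}:1  {5,6,7,8,9,10}:2
  |U|=7: {3,4,5,7,8,9,10}:1  {4,5,6,7,8,9,10}:3
  |U|=8: {2,3,4,5,7,8,9,10}:1  {3,4,5,6,7,8,9,10}:4
  |U|=9: {2,3,4,5,6,7,8,9,10}:5
  start at 0(d): 5

5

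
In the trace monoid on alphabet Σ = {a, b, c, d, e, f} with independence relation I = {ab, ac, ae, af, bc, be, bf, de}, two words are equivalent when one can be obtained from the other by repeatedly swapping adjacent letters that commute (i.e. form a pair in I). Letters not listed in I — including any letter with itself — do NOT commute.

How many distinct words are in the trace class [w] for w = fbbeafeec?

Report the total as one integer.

252

0(f) covers ∅
1(b) covers ∅
2(b) covers 1:b
3(e) covers 0:f
4(a) covers ∅
5(f) covers 3:e
6(e) covers 5:f
7(e) covers 6:e
8(c) covers 7:e
floor of heap: 0:f, 1:b, 4:a
completions by unplaced set U, small U first (add the entries for U minus each lowest piece of U):
  |U|=1: {2}:1  {4}:1  {8}:1
  |U|=2: {1,2}:1  {2,4}:2  {2,8}:2  {4,8}:2  {7,8}:1
  |U|=3: {1,2,4}:3  {1,2,8}:3  {2,4,8}:6  {2,7,8}:3  {4,7,8}:3  {6,7,8}:1
  |U|=4: {1,2,4,8}:12  {1,2,7,8}:6  {2,4,7,8}:12  {2,6,7,8}:4  {4,6,7,8}:4  {5,6,7,8}:1
  |U|=5: {1,2,4,7,8}:30  {1,2,6,7,8}:10  {2,4,6,7,8}:20  {2,5,6,7,8}:5  {3,5,6,7,8}:1  {4,5,6,7,8}:5
  |U|=6: {0,3,5,6,7,8}:1  {1,2,4,6,7,8}:60  {1,2,5,6,7,8}:15  {2,3,5,6,7,8}:6  {2,4,5,6,7,8}:30  {3,4,5,6,7,8}:6
  |U|=7: {0,2,3,5,6,7,8}:7  {0,3,4,5,6,7,8}:7  {1,2,3,5,6,7,8}:21  {1,2,4,5,6,7,8}:105  {2,3,4,5,6,7,8}:42
  start at 0(f): 168
  start at 1(b): 56
  start at 4(a): 28
sum over floor = 252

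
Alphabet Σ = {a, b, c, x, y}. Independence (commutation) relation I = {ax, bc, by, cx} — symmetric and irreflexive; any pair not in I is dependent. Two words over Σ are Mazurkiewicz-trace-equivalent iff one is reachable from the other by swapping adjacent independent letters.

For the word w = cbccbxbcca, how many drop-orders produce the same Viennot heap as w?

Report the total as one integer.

drop 0:c onto floor
drop 1:b onto floor
drop 2:c onto {0:c}
drop 3:c onto {2:c}
drop 4:b onto {1:b}
drop 5:x onto {4:b}
drop 6:b onto {5:x}
drop 7:c onto {3:c}
drop 8:c onto {7:c}
drop 9:a onto {6:b, 8:c}
ground layer = {0:c, 1:b}
drop-orders for the pieces not yet dropped (sum over which currently-grounded one goes next):
  1 to go: {9} 1
  2 to go: {6,9} 1  {8,9} 1
  3 to go: {5,6,9} 1  {6,8,9} 2  {7,8,9} 1
  4 to go: {3,7,8,9} 1  {4,5,6,9} 1  {5,6,8,9} 3  {6,7,8,9} 3
  5 to go: {1,4,5,6,9} 1  {2,3,7,8,9} 1  {3,6,7,8,9} 4  {4,5,6,8,9} 4  {5,6,7,8,9} 6
  6 to go: {0,2,3,7,8,9} 1  {1,4,5,6,8,9} 5  {2,3,6,7,8,9} 5  {3,5,6,7,8,9} 10  {4,5,6,7,8,9} 10
  7 to go: {0,2,3,6,7,8,9} 6  {1,4,5,6,7,8,9} 15  {2,3,5,6,7,8,9} 15  {3,4,5,6,7,8,9} 20
  8 to go: {0,2,3,5,6,7,8,9} 21  {1,3,4,5,6,7,8,9} 35  {2,3,4,5,6,7,8,9} 35
  if 0:c drops first: 70 orders
  if 1:b drops first: 56 orders
heap linearizations: 126

126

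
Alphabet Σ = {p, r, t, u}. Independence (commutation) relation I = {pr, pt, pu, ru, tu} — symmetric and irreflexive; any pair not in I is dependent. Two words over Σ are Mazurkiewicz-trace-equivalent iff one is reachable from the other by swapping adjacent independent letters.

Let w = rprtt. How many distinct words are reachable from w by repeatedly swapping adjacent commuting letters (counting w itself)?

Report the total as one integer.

5

0(r) covers ∅
1(p) covers ∅
2(r) covers 0:r
3(t) covers 2:r
4(t) covers 3:t
floor of heap: 0:r, 1:p
completions by unplaced set U, small U first (add the entries for U minus each lowest piece of U):
  |U|=1: {1}:1  {4}:1
  |U|=2: {1,4}:2  {3,4}:1
  |U|=3: {1,3,4}:3  {2,3,4}:1
  start at 0(r): 4
  start at 1(p): 1
sum over floor = 5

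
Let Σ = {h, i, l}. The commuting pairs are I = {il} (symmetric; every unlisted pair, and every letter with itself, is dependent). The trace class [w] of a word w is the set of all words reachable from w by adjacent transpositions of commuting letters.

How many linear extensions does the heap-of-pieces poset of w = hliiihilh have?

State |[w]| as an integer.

drop 0:h onto floor
drop 1:l onto {0:h}
drop 2:i onto {0:h}
drop 3:i onto {2:i}
drop 4:i onto {3:i}
drop 5:h onto {1:l, 4:i}
drop 6:i onto {5:h}
drop 7:l onto {5:h}
drop 8:h onto {6:i, 7:l}
ground layer = {0:h}
drop-orders for the pieces not yet dropped (sum over which currently-grounded one goes next):
  1 to go: {8} 1
  2 to go: {6,8} 1  {7,8} 1
  3 to go: {6,7,8} 2
  4 to go: {5,6,7,8} 2
  5 to go: {1,5,6,7,8} 2  {4,5,6,7,8} 2
  6 to go: {1,4,5,6,7,8} 4  {3,4,5,6,7,8} 2
  7 to go: {1,3,4,5,6,7,8} 6  {2,3,4,5,6,7,8} 2
  if 0:h drops first: 8 orders

8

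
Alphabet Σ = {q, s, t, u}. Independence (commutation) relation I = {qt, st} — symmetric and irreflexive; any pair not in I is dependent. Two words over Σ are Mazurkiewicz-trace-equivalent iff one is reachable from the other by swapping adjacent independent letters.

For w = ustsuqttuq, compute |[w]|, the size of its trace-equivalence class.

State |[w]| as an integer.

9

drop 0:u onto floor
drop 1:s onto {0:u}
drop 2:t onto {0:u}
drop 3:s onto {1:s}
drop 4:u onto {2:t, 3:s}
drop 5:q onto {4:u}
drop 6:t onto {4:u}
drop 7:t onto {6:t}
drop 8:u onto {5:q, 7:t}
drop 9:q onto {8:u}
ground layer = {0:u}
drop-orders for the pieces not yet dropped (sum over which currently-grounded one goes next):
  1 to go: {9} 1
  2 to go: {8,9} 1
  3 to go: {5,8,9} 1  {7,8,9} 1
  4 to go: {5,7,8,9} 2  {6,7,8,9} 1
  5 to go: {5,6,7,8,9} 3
  6 to go: {4,5,6,7,8,9} 3
  7 to go: {2,4,5,6,7,8,9} 3  {3,4,5,6,7,8,9} 3
  8 to go: {1,3,4,5,6,7,8,9} 3  {2,3,4,5,6,7,8,9} 6
  if 0:u drops first: 9 orders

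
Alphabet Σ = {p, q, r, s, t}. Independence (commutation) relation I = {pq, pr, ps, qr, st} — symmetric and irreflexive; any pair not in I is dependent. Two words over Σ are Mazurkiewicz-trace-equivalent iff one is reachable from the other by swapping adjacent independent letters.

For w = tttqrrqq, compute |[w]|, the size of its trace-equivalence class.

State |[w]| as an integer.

#0=t has no predecessor
#1=t depends on [0:t]
#2=t depends on [1:t]
#3=q depends on [2:t]
#4=r depends on [2:t]
#5=r depends on [4:r]
#6=q depends on [3:q]
#7=q depends on [6:q]
sources: [0:t]
N(rest) = Σ N(rest − s) over sources s of rest; N(one piece) = 1:
  size 1 → [5]=1  [7]=1
  size 2 → [4,5]=1  [5,7]=2  [6,7]=1
  size 3 → [3,6,7]=1  [4,5,7]=3  [5,6,7]=3
  size 4 → [3,5,6,7]=4  [4,5,6,7]=6
  size 5 → [3,4,5,6,7]=10
  size 6 → [2,3,4,5,6,7]=10
  first=0(t) contributes 10

10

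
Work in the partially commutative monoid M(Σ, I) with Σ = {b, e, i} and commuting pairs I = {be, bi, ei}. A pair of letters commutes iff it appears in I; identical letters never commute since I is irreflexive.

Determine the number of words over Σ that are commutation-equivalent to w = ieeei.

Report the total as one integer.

10

#0=i has no predecessor
#1=e has no predecessor
#2=e depends on [1:e]
#3=e depends on [2:e]
#4=i depends on [0:i]
sources: [0:i, 1:e]
N(rest) = Σ N(rest − s) over sources s of rest; N(one piece) = 1:
  size 1 → [3]=1  [4]=1
  size 2 → [0,4]=1  [2,3]=1  [3,4]=2
  size 3 → [0,3,4]=3  [1,2,3]=1  [2,3,4]=3
  first=0(i) contributes 4
  first=1(e) contributes 6
|[w]| = 10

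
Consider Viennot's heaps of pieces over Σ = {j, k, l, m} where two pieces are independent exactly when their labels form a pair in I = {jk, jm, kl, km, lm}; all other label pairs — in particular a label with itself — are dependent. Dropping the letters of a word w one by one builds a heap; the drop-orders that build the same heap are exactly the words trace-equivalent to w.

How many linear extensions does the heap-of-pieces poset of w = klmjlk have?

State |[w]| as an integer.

60

0(k) covers ∅
1(l) covers ∅
2(m) covers ∅
3(j) covers 1:l
4(l) covers 3:j
5(k) covers 0:k
floor of heap: 0:k, 1:l, 2:m
completions by unplaced set U, small U first (add the entries for U minus each lowest piece of U):
  |U|=1: {2}:1  {4}:1  {5}:1
  |U|=2: {0,5}:1  {2,4}:2  {2,5}:2  {3,4}:1  {4,5}:2
  |U|=3: {0,2,5}:3  {0,4,5}:3  {1,3,4}:1  {2,3,4}:3  {2,4,5}:6  {3,4,5}:3
  |U|=4: {0,2,4,5}:12  {0,3,4,5}:6  {1,2,3,4}:4  {1,3,4,5}:4  {2,3,4,5}:12
  start at 0(k): 20
  start at 1(l): 30
  start at 2(m): 10
sum over floor = 60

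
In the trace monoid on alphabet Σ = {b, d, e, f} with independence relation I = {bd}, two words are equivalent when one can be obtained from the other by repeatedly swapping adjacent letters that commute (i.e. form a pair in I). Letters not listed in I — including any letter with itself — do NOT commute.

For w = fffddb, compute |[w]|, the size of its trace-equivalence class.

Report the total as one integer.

#0=f has no predecessor
#1=f depends on [0:f]
#2=f depends on [1:f]
#3=d depends on [2:f]
#4=d depends on [3:d]
#5=b depends on [2:f]
sources: [0:f]
N(rest) = Σ N(rest − s) over sources s of rest; N(one piece) = 1:
  size 1 → [4]=1  [5]=1
  size 2 → [3,4]=1  [4,5]=2
  size 3 → [3,4,5]=3
  size 4 → [2,3,4,5]=3
  first=0(f) contributes 3

3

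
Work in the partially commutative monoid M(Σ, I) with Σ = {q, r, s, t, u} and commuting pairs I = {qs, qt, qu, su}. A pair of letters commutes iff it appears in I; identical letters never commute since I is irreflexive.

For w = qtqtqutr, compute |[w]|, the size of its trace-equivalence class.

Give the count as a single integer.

#0=q has no predecessor
#1=t has no predecessor
#2=q depends on [0:q]
#3=t depends on [1:t]
#4=q depends on [2:q]
#5=u depends on [3:t]
#6=t depends on [5:u]
#7=r depends on [4:q, 6:t]
sources: [0:q, 1:t]
N(rest) = Σ N(rest − s) over sources s of rest; N(one piece) = 1:
  size 1 → [7]=1
  size 2 → [4,7]=1  [6,7]=1
  size 3 → [2,4,7]=1  [4,6,7]=2  [5,6,7]=1
  size 4 → [0,2,4,7]=1  [2,4,6,7]=3  [3,5,6,7]=1  [4,5,6,7]=3
  size 5 → [0,2,4,6,7]=4  [1,3,5,6,7]=1  [2,4,5,6,7]=6  [3,4,5,6,7]=4
  size 6 → [0,2,4,5,6,7]=10  [1,3,4,5,6,7]=5  [2,3,4,5,6,7]=10
  first=0(q) contributes 15
  first=1(t) contributes 20
|[w]| = 35

35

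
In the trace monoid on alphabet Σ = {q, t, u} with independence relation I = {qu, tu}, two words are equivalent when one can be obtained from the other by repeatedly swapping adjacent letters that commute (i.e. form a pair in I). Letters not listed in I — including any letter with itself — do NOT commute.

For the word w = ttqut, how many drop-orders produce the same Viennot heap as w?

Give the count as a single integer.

piece 0:t — minimal
piece 1:t rests on {0:t}
piece 2:q rests on {1:t}
piece 3:u — minimal
piece 4:t rests on {2:q}
minimal pieces: {0:t, 3:u}
ways to finish when only these pieces remain (= sum over removing one remaining piece with nothing left below it):
  1 left: {3}→1  {4}→1
  2 left: {2,4}→1  {3,4}→2
  3 left: {1,2,4}→1  {2,3,4}→3
  placing 0:t first → 4 extensions
  placing 3:u first → 1 extensions
total linear extensions = 5

5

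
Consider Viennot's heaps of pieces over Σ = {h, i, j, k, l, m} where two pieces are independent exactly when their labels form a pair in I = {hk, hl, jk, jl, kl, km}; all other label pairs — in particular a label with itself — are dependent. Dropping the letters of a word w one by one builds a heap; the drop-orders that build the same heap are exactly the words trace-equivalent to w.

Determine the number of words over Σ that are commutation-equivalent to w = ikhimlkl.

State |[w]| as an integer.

8

piece 0:i — minimal
piece 1:k rests on {0:i}
piece 2:h rests on {0:i}
piece 3:i rests on {1:k, 2:h}
piece 4:m rests on {3:i}
piece 5:l rests on {4:m}
piece 6:k rests on {3:i}
piece 7:l rests on {5:l}
minimal pieces: {0:i}
ways to finish when only these pieces remain (= sum over removing one remaining piece with nothing left below it):
  1 left: {6}→1  {7}→1
  2 left: {5,7}→1  {6,7}→2
  3 left: {4,5,7}→1  {5,6,7}→3
  4 left: {4,5,6,7}→4
  5 left: {3,4,5,6,7}→4
  6 left: {1,3,4,5,6,7}→4  {2,3,4,5,6,7}→4
  placing 0:i first → 8 extensions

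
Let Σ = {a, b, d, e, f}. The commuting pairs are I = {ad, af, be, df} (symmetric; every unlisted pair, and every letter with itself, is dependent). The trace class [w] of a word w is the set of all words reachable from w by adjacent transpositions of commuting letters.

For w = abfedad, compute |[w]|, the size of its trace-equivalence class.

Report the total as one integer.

drop 0:a onto floor
drop 1:b onto {0:a}
drop 2:f onto {1:b}
drop 3:e onto {2:f}
drop 4:d onto {3:e}
drop 5:a onto {3:e}
drop 6:d onto {4:d}
ground layer = {0:a}
drop-orders for the pieces not yet dropped (sum over which currently-grounded one goes next):
  1 to go: {5} 1  {6} 1
  2 to go: {4,6} 1  {5,6} 2
  3 to go: {4,5,6} 3
  4 to go: {3,4,5,6} 3
  5 to go: {2,3,4,5,6} 3
  if 0:a drops first: 3 orders

3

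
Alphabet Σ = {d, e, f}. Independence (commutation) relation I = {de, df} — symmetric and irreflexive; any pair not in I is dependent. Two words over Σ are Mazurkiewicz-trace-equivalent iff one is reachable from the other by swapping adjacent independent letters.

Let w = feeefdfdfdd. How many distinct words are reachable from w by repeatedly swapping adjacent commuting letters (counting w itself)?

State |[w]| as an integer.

drop 0:f onto floor
drop 1:e onto {0:f}
drop 2:e onto {1:e}
drop 3:e onto {2:e}
drop 4:f onto {3:e}
drop 5:d onto floor
drop 6:f onto {4:f}
drop 7:d onto {5:d}
drop 8:f onto {6:f}
drop 9:d onto {7:d}
drop 10:d onto {9:d}
ground layer = {0:f, 5:d}
drop-orders for the pieces not yet dropped (sum over which currently-grounded one goes next):
  1 to go: {8} 1  {10} 1
  2 to go: {6,8} 1  {8,10} 2  {9,10} 1
  3 to go: {4,6,8} 1  {6,8,10} 3  {7,9,10} 1  {8,9,10} 3
  4 to go: {3,4,6,8} 1  {4,6,8,10} 4  {5,7,9,10} 1  {6,8,9,10} 6  {7,8,9,10} 4
  5 to go: {2,3,4,6,8} 1  {3,4,6,8,10} 5  {4,6,8,9,10} 10  {5,7,8,9,10} 5  {6,7,8,9,10} 10
  6 to go: {1,2,3,4,6,8} 1  {2,3,4,6,8,10} 6  {3,4,6,8,9,10} 15  {4,6,7,8,9,10} 20  {5,6,7,8,9,10} 15
  7 to go: {0,1,2,3,4,6,8} 1  {1,2,3,4,6,8,10} 7  {2,3,4,6,8,9,10} 21  {3,4,6,7,8,9,10} 35  {4,5,6,7,8,9,10} 35
  8 to go: {0,1,2,3,4,6,8,10} 8  {1,2,3,4,6,8,9,10} 28  {2,3,4,6,7,8,9,10} 56  {3,4,5,6,7,8,9,10} 70
  9 to go: {0,1,2,3,4,6,8,9,10} 36  {1,2,3,4,6,7,8,9,10} 84  {2,3,4,5,6,7,8,9,10} 126
  if 0:f drops first: 210 orders
  if 5:d drops first: 120 orders
heap linearizations: 330

330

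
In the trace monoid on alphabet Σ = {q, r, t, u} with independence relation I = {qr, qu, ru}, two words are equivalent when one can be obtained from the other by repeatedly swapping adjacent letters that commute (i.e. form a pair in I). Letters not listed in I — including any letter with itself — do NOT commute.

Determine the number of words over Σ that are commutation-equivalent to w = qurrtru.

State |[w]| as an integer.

piece 0:q — minimal
piece 1:u — minimal
piece 2:r — minimal
piece 3:r rests on {2:r}
piece 4:t rests on {0:q, 1:u, 3:r}
piece 5:r rests on {4:t}
piece 6:u rests on {4:t}
minimal pieces: {0:q, 1:u, 2:r}
ways to finish when only these pieces remain (= sum over removing one remaining piece with nothing left below it):
  1 left: {5}→1  {6}→1
  2 left: {5,6}→2
  3 left: {4,5,6}→2
  4 left: {0,4,5,6}→2  {1,4,5,6}→2  {3,4,5,6}→2
  5 left: {0,1,4,5,6}→4  {0,3,4,5,6}→4  {1,3,4,5,6}→4  {2,3,4,5,6}→2
  placing 0:q first → 6 extensions
  placing 1:u first → 6 extensions
  placing 2:r first → 12 extensions
total linear extensions = 24

24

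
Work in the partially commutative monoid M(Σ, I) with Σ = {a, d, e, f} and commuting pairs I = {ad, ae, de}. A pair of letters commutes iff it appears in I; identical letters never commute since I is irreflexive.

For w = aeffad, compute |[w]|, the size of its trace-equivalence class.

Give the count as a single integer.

#0=a has no predecessor
#1=e has no predecessor
#2=f depends on [0:a, 1:e]
#3=f depends on [2:f]
#4=a depends on [3:f]
#5=d depends on [3:f]
sources: [0:a, 1:e]
N(rest) = Σ N(rest − s) over sources s of rest; N(one piece) = 1:
  size 1 → [4]=1  [5]=1
  size 2 → [4,5]=2
  size 3 → [3,4,5]=2
  size 4 → [2,3,4,5]=2
  first=0(a) contributes 2
  first=1(e) contributes 2
|[w]| = 4

4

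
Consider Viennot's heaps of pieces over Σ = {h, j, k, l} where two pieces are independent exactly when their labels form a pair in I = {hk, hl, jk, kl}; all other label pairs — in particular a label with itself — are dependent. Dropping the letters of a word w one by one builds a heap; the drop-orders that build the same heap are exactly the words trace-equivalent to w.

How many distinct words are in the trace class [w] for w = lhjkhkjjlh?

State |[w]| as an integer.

180

0(l) covers ∅
1(h) covers ∅
2(j) covers 0:l, 1:h
3(k) covers ∅
4(h) covers 2:j
5(k) covers 3:k
6(j) covers 4:h
7(j) covers 6:j
8(l) covers 7:j
9(h) covers 7:j
floor of heap: 0:l, 1:h, 3:k
completions by unplaced set U, small U first (add the entries for U minus each lowest piece of U):
  |U|=1: {5}:1  {8}:1  {9}:1
  |U|=2: {3,5}:1  {5,8}:2  {5,9}:2  {8,9}:2
  |U|=3: {3,5,8}:3  {3,5,9}:3  {5,8,9}:6  {7,8,9}:2
  |U|=4: {3,5,8,9}:12  {5,7,8,9}:8  {6,7,8,9}:2
  |U|=5: {3,5,7,8,9}:20  {4,6,7,8,9}:2  {5,6,7,8,9}:10
  |U|=6: {2,4,6,7,8,9}:2  {3,5,6,7,8,9}:30  {4,5,6,7,8,9}:12
  |U|=7: {0,2,4,6,7,8,9}:2  {1,2,4,6,7,8,9}:2  {2,4,5,6,7,8,9}:14  {3,4,5,6,7,8,9}:42
  |U|=8: {0,1,2,4,6,7,8,9}:4  {0,2,4,5,6,7,8,9}:16  {1,2,4,5,6,7,8,9}:16  {2,3,4,5,6,7,8,9}:56
  start at 0(l): 72
  start at 1(h): 72
  start at 3(k): 36
sum over floor = 180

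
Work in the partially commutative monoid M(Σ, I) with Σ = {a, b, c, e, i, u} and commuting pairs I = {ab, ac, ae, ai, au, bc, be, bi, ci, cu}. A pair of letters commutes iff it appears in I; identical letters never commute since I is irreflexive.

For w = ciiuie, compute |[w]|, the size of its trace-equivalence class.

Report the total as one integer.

#0=c has no predecessor
#1=i has no predecessor
#2=i depends on [1:i]
#3=u depends on [2:i]
#4=i depends on [3:u]
#5=e depends on [0:c, 4:i]
sources: [0:c, 1:i]
N(rest) = Σ N(rest − s) over sources s of rest; N(one piece) = 1:
  size 1 → [5]=1
  size 2 → [0,5]=1  [4,5]=1
  size 3 → [0,4,5]=2  [3,4,5]=1
  size 4 → [0,3,4,5]=3  [2,3,4,5]=1
  first=0(c) contributes 1
  first=1(i) contributes 4
|[w]| = 5

5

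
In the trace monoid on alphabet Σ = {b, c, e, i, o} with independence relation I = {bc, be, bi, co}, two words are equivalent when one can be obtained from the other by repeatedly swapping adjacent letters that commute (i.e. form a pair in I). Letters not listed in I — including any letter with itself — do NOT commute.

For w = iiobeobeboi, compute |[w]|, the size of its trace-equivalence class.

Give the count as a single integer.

6

piece 0:i — minimal
piece 1:i rests on {0:i}
piece 2:o rests on {1:i}
piece 3:b rests on {2:o}
piece 4:e rests on {2:o}
piece 5:o rests on {3:b, 4:e}
piece 6:b rests on {5:o}
piece 7:e rests on {5:o}
piece 8:b rests on {6:b}
piece 9:o rests on {7:e, 8:b}
piece 10:i rests on {9:o}
minimal pieces: {0:i}
ways to finish when only these pieces remain (= sum over removing one remaining piece with nothing left below it):
  1 left: {10}→1
  2 left: {9,10}→1
  3 left: {7,9,10}→1  {8,9,10}→1
  4 left: {6,8,9,10}→1  {7,8,9,10}→2
  5 left: {6,7,8,9,10}→3
  6 left: {5,6,7,8,9,10}→3
  7 left: {3,5,6,7,8,9,10}→3  {4,5,6,7,8,9,10}→3
  8 left: {3,4,5,6,7,8,9,10}→6
  9 left: {2,3,4,5,6,7,8,9,10}→6
  placing 0:i first → 6 extensions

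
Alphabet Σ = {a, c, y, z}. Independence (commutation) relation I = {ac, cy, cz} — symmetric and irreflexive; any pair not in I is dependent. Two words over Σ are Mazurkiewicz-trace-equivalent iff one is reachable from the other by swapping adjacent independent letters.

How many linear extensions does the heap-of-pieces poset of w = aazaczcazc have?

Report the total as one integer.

drop 0:a onto floor
drop 1:a onto {0:a}
drop 2:z onto {1:a}
drop 3:a onto {2:z}
drop 4:c onto floor
drop 5:z onto {3:a}
drop 6:c onto {4:c}
drop 7:a onto {5:z}
drop 8:z onto {7:a}
drop 9:c onto {6:c}
ground layer = {0:a, 4:c}
drop-orders for the pieces not yet dropped (sum over which currently-grounded one goes next):
  1 to go: {8} 1  {9} 1
  2 to go: {6,9} 1  {7,8} 1  {8,9} 2
  3 to go: {4,6,9} 1  {5,7,8} 1  {6,8,9} 3  {7,8,9} 3
  4 to go: {3,5,7,8} 1  {4,6,8,9} 4  {5,7,8,9} 4  {6,7,8,9} 6
  5 to go: {2,3,5,7,8} 1  {3,5,7,8,9} 5  {4,6,7,8,9} 10  {5,6,7,8,9} 10
  6 to go: {1,2,3,5,7,8} 1  {2,3,5,7,8,9} 6  {3,5,6,7,8,9} 15  {4,5,6,7,8,9} 20
  7 to go: {0,1,2,3,5,7,8} 1  {1,2,3,5,7,8,9} 7  {2,3,5,6,7,8,9} 21  {3,4,5,6,7,8,9} 35
  8 to go: {0,1,2,3,5,7,8,9} 8  {1,2,3,5,6,7,8,9} 28  {2,3,4,5,6,7,8,9} 56
  if 0:a drops first: 84 orders
  if 4:c drops first: 36 orders
heap linearizations: 120

120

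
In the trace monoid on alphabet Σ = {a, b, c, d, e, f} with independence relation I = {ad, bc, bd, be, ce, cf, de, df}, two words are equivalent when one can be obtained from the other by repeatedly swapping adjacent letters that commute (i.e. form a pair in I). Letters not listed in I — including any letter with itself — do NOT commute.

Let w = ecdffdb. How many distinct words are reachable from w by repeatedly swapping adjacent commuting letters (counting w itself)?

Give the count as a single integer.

35

0(e) covers ∅
1(c) covers ∅
2(d) covers 1:c
3(f) covers 0:e
4(f) covers 3:f
5(d) covers 2:d
6(b) covers 4:f
floor of heap: 0:e, 1:c
completions by unplaced set U, small U first (add the entries for U minus each lowest piece of U):
  |U|=1: {5}:1  {6}:1
  |U|=2: {2,5}:1  {4,6}:1  {5,6}:2
  |U|=3: {1,2,5}:1  {2,5,6}:3  {3,4,6}:1  {4,5,6}:3
  |U|=4: {0,3,4,6}:1  {1,2,5,6}:4  {2,4,5,6}:6  {3,4,5,6}:4
  |U|=5: {0,3,4,5,6}:5  {1,2,4,5,6}:10  {2,3,4,5,6}:10
  start at 0(e): 20
  start at 1(c): 15
sum over floor = 35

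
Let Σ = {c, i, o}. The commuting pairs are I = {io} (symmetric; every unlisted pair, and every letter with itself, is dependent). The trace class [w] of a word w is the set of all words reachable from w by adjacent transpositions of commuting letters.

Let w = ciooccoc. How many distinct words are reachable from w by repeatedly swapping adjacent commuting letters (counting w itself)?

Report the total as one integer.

3

0(c) covers ∅
1(i) covers 0:c
2(o) covers 0:c
3(o) covers 2:o
4(c) covers 1:i, 3:o
5(c) covers 4:c
6(o) covers 5:c
7(c) covers 6:o
floor of heap: 0:c
completions by unplaced set U, small U first (add the entries for U minus each lowest piece of U):
  |U|=1: {7}:1
  |U|=2: {6,7}:1
  |U|=3: {5,6,7}:1
  |U|=4: {4,5,6,7}:1
  |U|=5: {1,4,5,6,7}:1  {3,4,5,6,7}:1
  |U|=6: {1,3,4,5,6,7}:2  {2,3,4,5,6,7}:1
  start at 0(c): 3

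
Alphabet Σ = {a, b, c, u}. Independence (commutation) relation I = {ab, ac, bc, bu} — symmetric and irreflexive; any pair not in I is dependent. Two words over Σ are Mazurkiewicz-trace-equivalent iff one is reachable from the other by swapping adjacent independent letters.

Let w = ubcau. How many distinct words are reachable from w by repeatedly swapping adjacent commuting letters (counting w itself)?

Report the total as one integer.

#0=u has no predecessor
#1=b has no predecessor
#2=c depends on [0:u]
#3=a depends on [0:u]
#4=u depends on [2:c, 3:a]
sources: [0:u, 1:b]
N(rest) = Σ N(rest − s) over sources s of rest; N(one piece) = 1:
  size 1 → [1]=1  [4]=1
  size 2 → [1,4]=2  [2,4]=1  [3,4]=1
  size 3 → [1,2,4]=3  [1,3,4]=3  [2,3,4]=2
  first=0(u) contributes 8
  first=1(b) contributes 2
|[w]| = 10

10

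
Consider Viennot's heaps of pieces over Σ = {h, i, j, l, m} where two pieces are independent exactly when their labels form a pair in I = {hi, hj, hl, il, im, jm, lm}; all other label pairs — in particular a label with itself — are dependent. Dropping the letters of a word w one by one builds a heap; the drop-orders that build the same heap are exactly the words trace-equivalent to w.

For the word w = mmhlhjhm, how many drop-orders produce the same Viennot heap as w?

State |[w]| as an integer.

28

piece 0:m — minimal
piece 1:m rests on {0:m}
piece 2:h rests on {1:m}
piece 3:l — minimal
piece 4:h rests on {2:h}
piece 5:j rests on {3:l}
piece 6:h rests on {4:h}
piece 7:m rests on {6:h}
minimal pieces: {0:m, 3:l}
ways to finish when only these pieces remain (= sum over removing one remaining piece with nothing left below it):
  1 left: {5}→1  {7}→1
  2 left: {3,5}→1  {5,7}→2  {6,7}→1
  3 left: {3,5,7}→3  {4,6,7}→1  {5,6,7}→3
  4 left: {2,4,6,7}→1  {3,5,6,7}→6  {4,5,6,7}→4
  5 left: {1,2,4,6,7}→1  {2,4,5,6,7}→5  {3,4,5,6,7}→10
  6 left: {0,1,2,4,6,7}→1  {1,2,4,5,6,7}→6  {2,3,4,5,6,7}→15
  placing 0:m first → 21 extensions
  placing 3:l first → 7 extensions
total linear extensions = 28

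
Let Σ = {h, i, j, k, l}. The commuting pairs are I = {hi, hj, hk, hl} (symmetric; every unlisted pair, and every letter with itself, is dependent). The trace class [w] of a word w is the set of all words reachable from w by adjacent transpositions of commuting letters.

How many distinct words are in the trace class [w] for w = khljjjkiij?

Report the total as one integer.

10

0(k) covers ∅
1(h) covers ∅
2(l) covers 0:k
3(j) covers 2:l
4(j) covers 3:j
5(j) covers 4:j
6(k) covers 5:j
7(i) covers 6:k
8(i) covers 7:i
9(j) covers 8:i
floor of heap: 0:k, 1:h
completions by unplaced set U, small U first (add the entries for U minus each lowest piece of U):
  |U|=1: {1}:1  {9}:1
  |U|=2: {1,9}:2  {8,9}:1
  |U|=3: {1,8,9}:3  {7,8,9}:1
  |U|=4: {1,7,8,9}:4  {6,7,8,9}:1
  |U|=5: {1,6,7,8,9}:5  {5,6,7,8,9}:1
  |U|=6: {1,5,6,7,8,9}:6  {4,5,6,7,8,9}:1
  |U|=7: {1,4,5,6,7,8,9}:7  {3,4,5,6,7,8,9}:1
  |U|=8: {1,3,4,5,6,7,8,9}:8  {2,3,4,5,6,7,8,9}:1
  start at 0(k): 9
  start at 1(h): 1
sum over floor = 10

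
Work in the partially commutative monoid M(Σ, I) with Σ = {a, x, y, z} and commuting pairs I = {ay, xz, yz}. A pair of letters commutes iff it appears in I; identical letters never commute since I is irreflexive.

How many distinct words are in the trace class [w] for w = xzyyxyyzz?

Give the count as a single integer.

84

piece 0:x — minimal
piece 1:z — minimal
piece 2:y rests on {0:x}
piece 3:y rests on {2:y}
piece 4:x rests on {3:y}
piece 5:y rests on {4:x}
piece 6:y rests on {5:y}
piece 7:z rests on {1:z}
piece 8:z rests on {7:z}
minimal pieces: {0:x, 1:z}
ways to finish when only these pieces remain (= sum over removing one remaining piece with nothing left below it):
  1 left: {6}→1  {8}→1
  2 left: {5,6}→1  {6,8}→2  {7,8}→1
  3 left: {1,7,8}→1  {4,5,6}→1  {5,6,8}→3  {6,7,8}→3
  4 left: {1,6,7,8}→4  {3,4,5,6}→1  {4,5,6,8}→4  {5,6,7,8}→6
  5 left: {1,5,6,7,8}→10  {2,3,4,5,6}→1  {3,4,5,6,8}→5  {4,5,6,7,8}→10
  6 left: {0,2,3,4,5,6}→1  {1,4,5,6,7,8}→20  {2,3,4,5,6,8}→6  {3,4,5,6,7,8}→15
  7 left: {0,2,3,4,5,6,8}→7  {1,3,4,5,6,7,8}→35  {2,3,4,5,6,7,8}→21
  placing 0:x first → 56 extensions
  placing 1:z first → 28 extensions
total linear extensions = 84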